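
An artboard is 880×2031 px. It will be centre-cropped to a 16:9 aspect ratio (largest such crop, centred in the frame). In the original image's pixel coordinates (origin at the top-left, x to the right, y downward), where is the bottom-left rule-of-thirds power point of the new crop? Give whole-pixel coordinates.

x = 293 px, y = 1098 px

880/2031 < 16/9, so the 16:9 crop keeps the full width 880 and trims height to 880 × 9/16 = 495.00 px.
Top offset = (2031 − 495.00)/2 = 768.00 px; left offset = 0.
Bottom-left is one-third across and two-thirds down within the crop:
x = 0.00 + 1 × 880.00/3 ≈ 293; y = 768.00 + 2 × 495.00/3 ≈ 1098.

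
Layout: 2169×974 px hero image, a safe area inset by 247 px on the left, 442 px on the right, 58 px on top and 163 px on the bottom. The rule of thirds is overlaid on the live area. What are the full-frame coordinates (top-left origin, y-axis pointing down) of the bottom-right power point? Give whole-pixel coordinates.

Content width = 2169 − 247 − 442 = 1480 px; content height = 974 − 58 − 163 = 753 px.
Bottom-right is two-thirds across and two-thirds down within the live area.
x = 247 + 2 × 1480/3 = 247 + 986.67 ≈ 1234
y = 58 + 2 × 753/3 = 58 + 502.00 ≈ 560

x = 1234 px, y = 560 px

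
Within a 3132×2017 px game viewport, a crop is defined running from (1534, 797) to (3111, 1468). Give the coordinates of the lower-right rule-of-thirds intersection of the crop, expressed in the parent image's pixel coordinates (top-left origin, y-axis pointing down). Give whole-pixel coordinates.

x = 2585 px, y = 1244 px

Crop width = 3111 − 1534 = 1577 px; one third is 525.67 px.
Crop height = 1468 − 797 = 671 px; one third is 223.67 px.
The lower-right point is two-thirds across and two-thirds down within the crop:
x = 1534 + 2 × 525.67 ≈ 2585; y = 797 + 2 × 223.67 ≈ 1244.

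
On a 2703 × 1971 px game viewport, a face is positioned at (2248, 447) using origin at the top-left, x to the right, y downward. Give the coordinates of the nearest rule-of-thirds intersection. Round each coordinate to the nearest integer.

(1802, 657)

Third lines: x ∈ {901, 1802}, y ∈ {657, 1314}.
2248 is closer to x = 1802; 447 is closer to y = 657.
So the nearest intersection is the upper-right power point.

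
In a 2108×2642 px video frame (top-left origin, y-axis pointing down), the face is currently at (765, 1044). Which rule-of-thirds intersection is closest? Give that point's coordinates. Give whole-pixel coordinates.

Third lines: x ∈ {703, 1405}, y ∈ {881, 1761}.
765 is closer to x = 703; 1044 is closer to y = 881.
So the nearest intersection is the upper-left power point.

(703, 881)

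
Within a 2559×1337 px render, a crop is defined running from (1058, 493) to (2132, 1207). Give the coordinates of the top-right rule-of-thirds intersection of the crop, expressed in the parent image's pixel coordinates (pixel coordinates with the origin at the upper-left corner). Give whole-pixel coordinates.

Crop width = 2132 − 1058 = 1074 px; one third is 358.00 px.
Crop height = 1207 − 493 = 714 px; one third is 238.00 px.
The top-right point is two-thirds across and one-third down within the crop:
x = 1058 + 2 × 358.00 ≈ 1774; y = 493 + 1 × 238.00 ≈ 731.

x = 1774 px, y = 731 px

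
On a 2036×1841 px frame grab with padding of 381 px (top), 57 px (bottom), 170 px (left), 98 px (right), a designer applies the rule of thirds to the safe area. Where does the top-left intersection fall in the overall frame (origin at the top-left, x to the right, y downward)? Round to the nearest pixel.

(759, 849)

Content width = 2036 − 170 − 98 = 1768 px; content height = 1841 − 381 − 57 = 1403 px.
Top-left is one-third across and one-third down within the safe area.
x = 170 + 1 × 1768/3 = 170 + 589.33 ≈ 759
y = 381 + 1 × 1403/3 = 381 + 467.67 ≈ 849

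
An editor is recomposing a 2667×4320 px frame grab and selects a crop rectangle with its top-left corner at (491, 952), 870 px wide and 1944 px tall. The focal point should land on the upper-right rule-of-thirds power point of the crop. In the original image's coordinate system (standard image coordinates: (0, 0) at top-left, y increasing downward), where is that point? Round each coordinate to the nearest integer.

x = 1071 px, y = 1600 px

One third of the crop width 870 is 290.00 px.
One third of the crop height 1944 is 648.00 px.
The upper-right point is two-thirds across and one-third down within the crop:
x = 491 + 2 × 290.00 ≈ 1071; y = 952 + 1 × 648.00 ≈ 1600.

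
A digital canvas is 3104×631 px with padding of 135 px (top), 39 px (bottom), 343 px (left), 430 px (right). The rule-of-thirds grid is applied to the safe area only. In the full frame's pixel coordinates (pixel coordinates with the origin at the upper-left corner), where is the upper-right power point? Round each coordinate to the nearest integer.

x = 1897 px, y = 287 px

Content width = 3104 − 343 − 430 = 2331 px; content height = 631 − 135 − 39 = 457 px.
Upper-right is two-thirds across and one-third down within the safe area.
x = 343 + 2 × 2331/3 = 343 + 1554.00 ≈ 1897
y = 135 + 1 × 457/3 = 135 + 152.33 ≈ 287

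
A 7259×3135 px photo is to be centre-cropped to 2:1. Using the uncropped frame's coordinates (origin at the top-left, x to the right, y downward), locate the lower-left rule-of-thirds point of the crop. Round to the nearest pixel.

7259/3135 > 2/1, so the 2:1 crop keeps the full height 3135 and trims width to 3135 × 2/1 = 6270.00 px.
Left offset = (7259 − 6270.00)/2 = 494.50 px; top offset = 0.
Lower-left is one-third across and two-thirds down within the crop:
x = 494.50 + 1 × 6270.00/3 ≈ 2585; y = 0.00 + 2 × 3135.00/3 ≈ 2090.

x = 2585 px, y = 2090 px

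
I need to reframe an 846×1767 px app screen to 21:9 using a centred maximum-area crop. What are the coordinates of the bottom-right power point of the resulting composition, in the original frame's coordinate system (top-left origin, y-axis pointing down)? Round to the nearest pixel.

846/1767 < 21/9, so the 21:9 crop keeps the full width 846 and trims height to 846 × 9/21 = 362.57 px.
Top offset = (1767 − 362.57)/2 = 702.21 px; left offset = 0.
Bottom-right is two-thirds across and two-thirds down within the crop:
x = 0.00 + 2 × 846.00/3 ≈ 564; y = 702.21 + 2 × 362.57/3 ≈ 944.

x = 564 px, y = 944 px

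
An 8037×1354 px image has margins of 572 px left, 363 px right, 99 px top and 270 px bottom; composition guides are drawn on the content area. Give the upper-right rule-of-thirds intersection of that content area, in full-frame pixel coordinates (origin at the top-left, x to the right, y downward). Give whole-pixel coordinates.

(5307, 427)

Content width = 8037 − 572 − 363 = 7102 px; content height = 1354 − 99 − 270 = 985 px.
Upper-right is two-thirds across and one-third down within the content area.
x = 572 + 2 × 7102/3 = 572 + 4734.67 ≈ 5307
y = 99 + 1 × 985/3 = 99 + 328.33 ≈ 427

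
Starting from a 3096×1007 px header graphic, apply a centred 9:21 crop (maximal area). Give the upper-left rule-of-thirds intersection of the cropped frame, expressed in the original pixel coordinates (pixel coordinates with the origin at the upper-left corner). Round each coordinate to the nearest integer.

x = 1476 px, y = 336 px

3096/1007 > 9/21, so the 9:21 crop keeps the full height 1007 and trims width to 1007 × 9/21 = 431.57 px.
Left offset = (3096 − 431.57)/2 = 1332.21 px; top offset = 0.
Upper-left is one-third across and one-third down within the crop:
x = 1332.21 + 1 × 431.57/3 ≈ 1476; y = 0.00 + 1 × 1007.00/3 ≈ 336.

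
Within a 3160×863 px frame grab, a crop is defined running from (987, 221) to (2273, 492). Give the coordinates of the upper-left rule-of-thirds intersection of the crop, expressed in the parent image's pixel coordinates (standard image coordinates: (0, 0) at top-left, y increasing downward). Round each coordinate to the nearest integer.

Crop width = 2273 − 987 = 1286 px; one third is 428.67 px.
Crop height = 492 − 221 = 271 px; one third is 90.33 px.
The upper-left point is one-third across and one-third down within the crop:
x = 987 + 1 × 428.67 ≈ 1416; y = 221 + 1 × 90.33 ≈ 311.

x = 1416 px, y = 311 px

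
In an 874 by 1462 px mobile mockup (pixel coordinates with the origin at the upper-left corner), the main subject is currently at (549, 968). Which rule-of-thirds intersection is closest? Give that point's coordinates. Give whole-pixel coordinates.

Third lines: x ∈ {291, 583}, y ∈ {487, 975}.
549 is closer to x = 583; 968 is closer to y = 975.
So the nearest intersection is the lower-right power point.

(583, 975)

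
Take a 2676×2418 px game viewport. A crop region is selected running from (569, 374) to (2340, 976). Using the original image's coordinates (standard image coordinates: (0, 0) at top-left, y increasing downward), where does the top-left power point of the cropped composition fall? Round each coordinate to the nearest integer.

Crop width = 2340 − 569 = 1771 px; one third is 590.33 px.
Crop height = 976 − 374 = 602 px; one third is 200.67 px.
The top-left point is one-third across and one-third down within the crop:
x = 569 + 1 × 590.33 ≈ 1159; y = 374 + 1 × 200.67 ≈ 575.

(1159, 575)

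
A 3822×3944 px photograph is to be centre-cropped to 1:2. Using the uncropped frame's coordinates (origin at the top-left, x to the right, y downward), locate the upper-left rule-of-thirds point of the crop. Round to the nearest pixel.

(1582, 1315)

3822/3944 > 1/2, so the 1:2 crop keeps the full height 3944 and trims width to 3944 × 1/2 = 1972.00 px.
Left offset = (3822 − 1972.00)/2 = 925.00 px; top offset = 0.
Upper-left is one-third across and one-third down within the crop:
x = 925.00 + 1 × 1972.00/3 ≈ 1582; y = 0.00 + 1 × 3944.00/3 ≈ 1315.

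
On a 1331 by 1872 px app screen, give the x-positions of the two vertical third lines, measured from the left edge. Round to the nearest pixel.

1331 / 3 = 443.67, so the vertical lines sit at one and two thirds of 1331.

x = 444 px and x = 887 px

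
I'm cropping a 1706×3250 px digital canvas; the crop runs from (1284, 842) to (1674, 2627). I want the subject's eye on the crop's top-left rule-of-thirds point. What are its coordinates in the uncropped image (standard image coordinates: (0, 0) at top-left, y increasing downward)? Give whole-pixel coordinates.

x = 1414 px, y = 1437 px

Crop width = 1674 − 1284 = 390 px; one third is 130.00 px.
Crop height = 2627 − 842 = 1785 px; one third is 595.00 px.
The top-left point is one-third across and one-third down within the crop:
x = 1284 + 1 × 130.00 ≈ 1414; y = 842 + 1 × 595.00 ≈ 1437.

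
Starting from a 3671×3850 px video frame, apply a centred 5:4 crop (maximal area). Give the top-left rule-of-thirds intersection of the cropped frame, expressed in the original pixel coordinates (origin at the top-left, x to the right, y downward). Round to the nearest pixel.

x = 1224 px, y = 1436 px

3671/3850 < 5/4, so the 5:4 crop keeps the full width 3671 and trims height to 3671 × 4/5 = 2936.80 px.
Top offset = (3850 − 2936.80)/2 = 456.60 px; left offset = 0.
Top-left is one-third across and one-third down within the crop:
x = 0.00 + 1 × 3671.00/3 ≈ 1224; y = 456.60 + 1 × 2936.80/3 ≈ 1436.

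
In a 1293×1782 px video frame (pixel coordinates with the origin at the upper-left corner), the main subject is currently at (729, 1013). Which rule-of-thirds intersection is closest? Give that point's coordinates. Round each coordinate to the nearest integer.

x = 862 px, y = 1188 px

Third lines: x ∈ {431, 862}, y ∈ {594, 1188}.
729 is closer to x = 862; 1013 is closer to y = 1188.
So the nearest intersection is the lower-right power point.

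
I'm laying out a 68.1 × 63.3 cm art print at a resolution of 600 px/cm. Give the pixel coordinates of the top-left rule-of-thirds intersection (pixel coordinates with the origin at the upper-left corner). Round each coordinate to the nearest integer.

In pixels the canvas is 68.1 × 600 = 40860 wide and 63.3 × 600 = 37980 tall.
The top-left point is one-third across and one-third down:
x = 1 × 40860/3 ≈ 13620; y = 1 × 37980/3 ≈ 12660.

(13620, 12660)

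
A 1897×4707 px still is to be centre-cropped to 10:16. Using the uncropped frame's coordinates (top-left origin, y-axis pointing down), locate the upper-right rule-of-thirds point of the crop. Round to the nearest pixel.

x = 1265 px, y = 1848 px

1897/4707 < 10/16, so the 10:16 crop keeps the full width 1897 and trims height to 1897 × 16/10 = 3035.20 px.
Top offset = (4707 − 3035.20)/2 = 835.90 px; left offset = 0.
Upper-right is two-thirds across and one-third down within the crop:
x = 0.00 + 2 × 1897.00/3 ≈ 1265; y = 835.90 + 1 × 3035.20/3 ≈ 1848.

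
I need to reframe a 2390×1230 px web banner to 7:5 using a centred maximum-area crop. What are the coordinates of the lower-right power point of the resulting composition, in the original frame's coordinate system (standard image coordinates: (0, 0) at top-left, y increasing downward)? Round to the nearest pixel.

x = 1482 px, y = 820 px

2390/1230 > 7/5, so the 7:5 crop keeps the full height 1230 and trims width to 1230 × 7/5 = 1722.00 px.
Left offset = (2390 − 1722.00)/2 = 334.00 px; top offset = 0.
Lower-right is two-thirds across and two-thirds down within the crop:
x = 334.00 + 2 × 1722.00/3 ≈ 1482; y = 0.00 + 2 × 1230.00/3 ≈ 820.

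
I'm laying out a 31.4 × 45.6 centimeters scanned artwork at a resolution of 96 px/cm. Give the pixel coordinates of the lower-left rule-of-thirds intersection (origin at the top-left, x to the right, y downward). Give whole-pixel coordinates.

(1005, 2918)

In pixels the canvas is 31.4 × 96 = 3014.4 wide and 45.6 × 96 = 4377.6 tall.
The lower-left point is one-third across and two-thirds down:
x = 1 × 3014.4/3 ≈ 1005; y = 2 × 4377.6/3 ≈ 2918.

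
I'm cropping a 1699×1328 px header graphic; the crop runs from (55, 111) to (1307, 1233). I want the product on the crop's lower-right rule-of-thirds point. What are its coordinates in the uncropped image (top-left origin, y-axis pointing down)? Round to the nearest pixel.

x = 890 px, y = 859 px

Crop width = 1307 − 55 = 1252 px; one third is 417.33 px.
Crop height = 1233 − 111 = 1122 px; one third is 374.00 px.
The lower-right point is two-thirds across and two-thirds down within the crop:
x = 55 + 2 × 417.33 ≈ 890; y = 111 + 2 × 374.00 ≈ 859.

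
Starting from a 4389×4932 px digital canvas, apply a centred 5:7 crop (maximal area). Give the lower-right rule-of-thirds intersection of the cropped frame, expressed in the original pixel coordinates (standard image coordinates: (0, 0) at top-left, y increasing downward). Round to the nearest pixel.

4389/4932 > 5/7, so the 5:7 crop keeps the full height 4932 and trims width to 4932 × 5/7 = 3522.86 px.
Left offset = (4389 − 3522.86)/2 = 433.07 px; top offset = 0.
Lower-right is two-thirds across and two-thirds down within the crop:
x = 433.07 + 2 × 3522.86/3 ≈ 2782; y = 0.00 + 2 × 4932.00/3 ≈ 3288.

(2782, 3288)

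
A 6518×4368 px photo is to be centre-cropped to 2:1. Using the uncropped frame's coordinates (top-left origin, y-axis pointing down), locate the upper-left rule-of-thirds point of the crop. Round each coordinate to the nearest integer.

(2173, 1641)

6518/4368 < 2/1, so the 2:1 crop keeps the full width 6518 and trims height to 6518 × 1/2 = 3259.00 px.
Top offset = (4368 − 3259.00)/2 = 554.50 px; left offset = 0.
Upper-left is one-third across and one-third down within the crop:
x = 0.00 + 1 × 6518.00/3 ≈ 2173; y = 554.50 + 1 × 3259.00/3 ≈ 1641.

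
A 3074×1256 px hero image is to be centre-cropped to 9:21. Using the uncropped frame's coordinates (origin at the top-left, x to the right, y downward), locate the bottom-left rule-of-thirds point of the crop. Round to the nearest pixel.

3074/1256 > 9/21, so the 9:21 crop keeps the full height 1256 and trims width to 1256 × 9/21 = 538.29 px.
Left offset = (3074 − 538.29)/2 = 1267.86 px; top offset = 0.
Bottom-left is one-third across and two-thirds down within the crop:
x = 1267.86 + 1 × 538.29/3 ≈ 1447; y = 0.00 + 2 × 1256.00/3 ≈ 837.

(1447, 837)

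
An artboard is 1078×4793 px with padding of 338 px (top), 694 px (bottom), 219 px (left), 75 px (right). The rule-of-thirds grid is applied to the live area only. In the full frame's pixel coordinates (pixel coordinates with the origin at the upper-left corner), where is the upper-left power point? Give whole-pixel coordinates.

x = 480 px, y = 1592 px

Content width = 1078 − 219 − 75 = 784 px; content height = 4793 − 338 − 694 = 3761 px.
Upper-left is one-third across and one-third down within the live area.
x = 219 + 1 × 784/3 = 219 + 261.33 ≈ 480
y = 338 + 1 × 3761/3 = 338 + 1253.67 ≈ 1592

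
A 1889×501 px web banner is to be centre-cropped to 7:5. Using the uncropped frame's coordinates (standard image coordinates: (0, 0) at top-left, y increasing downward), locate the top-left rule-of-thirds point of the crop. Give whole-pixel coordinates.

(828, 167)

1889/501 > 7/5, so the 7:5 crop keeps the full height 501 and trims width to 501 × 7/5 = 701.40 px.
Left offset = (1889 − 701.40)/2 = 593.80 px; top offset = 0.
Top-left is one-third across and one-third down within the crop:
x = 593.80 + 1 × 701.40/3 ≈ 828; y = 0.00 + 1 × 501.00/3 ≈ 167.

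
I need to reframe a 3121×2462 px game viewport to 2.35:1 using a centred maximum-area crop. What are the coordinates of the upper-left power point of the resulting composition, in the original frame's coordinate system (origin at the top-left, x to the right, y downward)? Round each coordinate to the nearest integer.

(1040, 1010)

3121/2462 < 2.35/1, so the 2.35:1 crop keeps the full width 3121 and trims height to 3121 × 1/2.35 = 1328.09 px.
Top offset = (2462 − 1328.09)/2 = 566.96 px; left offset = 0.
Upper-left is one-third across and one-third down within the crop:
x = 0.00 + 1 × 3121.00/3 ≈ 1040; y = 566.96 + 1 × 1328.09/3 ≈ 1010.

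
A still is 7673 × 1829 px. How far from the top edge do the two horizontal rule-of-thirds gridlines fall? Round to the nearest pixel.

1829 / 3 = 609.67, so the horizontal lines sit at one and two thirds of 1829.

610 px and 1219 px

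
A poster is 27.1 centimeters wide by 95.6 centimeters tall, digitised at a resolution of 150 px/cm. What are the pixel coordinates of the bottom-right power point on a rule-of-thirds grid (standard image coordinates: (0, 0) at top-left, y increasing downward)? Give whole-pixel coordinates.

In pixels the canvas is 27.1 × 150 = 4065 wide and 95.6 × 150 = 14340 tall.
The bottom-right point is two-thirds across and two-thirds down:
x = 2 × 4065/3 ≈ 2710; y = 2 × 14340/3 ≈ 9560.

x = 2710 px, y = 9560 px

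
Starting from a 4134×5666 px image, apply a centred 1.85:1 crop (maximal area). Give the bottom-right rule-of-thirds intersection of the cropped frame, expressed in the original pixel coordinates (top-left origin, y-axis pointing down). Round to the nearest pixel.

4134/5666 < 1.85/1, so the 1.85:1 crop keeps the full width 4134 and trims height to 4134 × 1/1.85 = 2234.59 px.
Top offset = (5666 − 2234.59)/2 = 1715.70 px; left offset = 0.
Bottom-right is two-thirds across and two-thirds down within the crop:
x = 0.00 + 2 × 4134.00/3 ≈ 2756; y = 1715.70 + 2 × 2234.59/3 ≈ 3205.

x = 2756 px, y = 3205 px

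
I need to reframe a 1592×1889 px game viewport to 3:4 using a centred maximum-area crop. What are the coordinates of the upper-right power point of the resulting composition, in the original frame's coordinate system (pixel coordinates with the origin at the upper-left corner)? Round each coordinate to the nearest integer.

1592/1889 > 3/4, so the 3:4 crop keeps the full height 1889 and trims width to 1889 × 3/4 = 1416.75 px.
Left offset = (1592 − 1416.75)/2 = 87.62 px; top offset = 0.
Upper-right is two-thirds across and one-third down within the crop:
x = 87.62 + 2 × 1416.75/3 ≈ 1032; y = 0.00 + 1 × 1889.00/3 ≈ 630.

(1032, 630)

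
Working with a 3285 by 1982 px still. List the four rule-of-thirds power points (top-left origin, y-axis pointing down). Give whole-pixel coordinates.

(1095, 661), (2190, 661), (1095, 1321), (2190, 1321)

One third of 3285 is 1095; one third of 1982 is 660.67.
Vertical third lines at x = 1095 and x = 2190; horizontal third lines at y = 661 and y = 1321.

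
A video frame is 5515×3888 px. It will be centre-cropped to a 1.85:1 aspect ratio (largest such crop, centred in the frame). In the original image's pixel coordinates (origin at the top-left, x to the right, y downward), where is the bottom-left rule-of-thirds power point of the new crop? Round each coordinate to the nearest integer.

x = 1838 px, y = 2441 px

5515/3888 < 1.85/1, so the 1.85:1 crop keeps the full width 5515 and trims height to 5515 × 1/1.85 = 2981.08 px.
Top offset = (3888 − 2981.08)/2 = 453.46 px; left offset = 0.
Bottom-left is one-third across and two-thirds down within the crop:
x = 0.00 + 1 × 5515.00/3 ≈ 1838; y = 453.46 + 2 × 2981.08/3 ≈ 2441.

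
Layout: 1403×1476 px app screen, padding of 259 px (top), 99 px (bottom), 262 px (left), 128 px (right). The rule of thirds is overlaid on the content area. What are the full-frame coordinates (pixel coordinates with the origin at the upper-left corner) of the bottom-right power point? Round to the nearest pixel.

Content width = 1403 − 262 − 128 = 1013 px; content height = 1476 − 259 − 99 = 1118 px.
Bottom-right is two-thirds across and two-thirds down within the content area.
x = 262 + 2 × 1013/3 = 262 + 675.33 ≈ 937
y = 259 + 2 × 1118/3 = 259 + 745.33 ≈ 1004

x = 937 px, y = 1004 px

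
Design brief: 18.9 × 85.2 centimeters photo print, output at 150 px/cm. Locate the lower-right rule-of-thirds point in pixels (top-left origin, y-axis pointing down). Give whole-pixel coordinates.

x = 1890 px, y = 8520 px

In pixels the canvas is 18.9 × 150 = 2835 wide and 85.2 × 150 = 12780 tall.
The lower-right point is two-thirds across and two-thirds down:
x = 2 × 2835/3 ≈ 1890; y = 2 × 12780/3 ≈ 8520.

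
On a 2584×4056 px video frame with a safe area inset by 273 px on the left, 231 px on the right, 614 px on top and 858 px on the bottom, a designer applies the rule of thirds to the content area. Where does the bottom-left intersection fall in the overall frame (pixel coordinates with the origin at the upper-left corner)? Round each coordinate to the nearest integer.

Content width = 2584 − 273 − 231 = 2080 px; content height = 4056 − 614 − 858 = 2584 px.
Bottom-left is one-third across and two-thirds down within the content area.
x = 273 + 1 × 2080/3 = 273 + 693.33 ≈ 966
y = 614 + 2 × 2584/3 = 614 + 1722.67 ≈ 2337

(966, 2337)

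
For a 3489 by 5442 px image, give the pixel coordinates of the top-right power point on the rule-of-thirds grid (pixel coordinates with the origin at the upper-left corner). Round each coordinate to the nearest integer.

(2326, 1814)

The top-right point sits two-thirds of the way across and one-third of the way down.
x = 2 × 3489/3 ≈ 2326; y = 1 × 5442/3 ≈ 1814.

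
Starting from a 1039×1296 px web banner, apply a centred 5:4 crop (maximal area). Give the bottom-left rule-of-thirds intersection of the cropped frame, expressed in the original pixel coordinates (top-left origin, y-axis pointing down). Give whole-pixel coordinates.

(346, 787)

1039/1296 < 5/4, so the 5:4 crop keeps the full width 1039 and trims height to 1039 × 4/5 = 831.20 px.
Top offset = (1296 − 831.20)/2 = 232.40 px; left offset = 0.
Bottom-left is one-third across and two-thirds down within the crop:
x = 0.00 + 1 × 1039.00/3 ≈ 346; y = 232.40 + 2 × 831.20/3 ≈ 787.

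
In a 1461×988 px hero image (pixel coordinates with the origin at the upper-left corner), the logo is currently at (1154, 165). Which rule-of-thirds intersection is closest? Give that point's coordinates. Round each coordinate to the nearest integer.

Third lines: x ∈ {487, 974}, y ∈ {329, 659}.
1154 is closer to x = 974; 165 is closer to y = 329.
So the nearest intersection is the upper-right power point.

x = 974 px, y = 329 px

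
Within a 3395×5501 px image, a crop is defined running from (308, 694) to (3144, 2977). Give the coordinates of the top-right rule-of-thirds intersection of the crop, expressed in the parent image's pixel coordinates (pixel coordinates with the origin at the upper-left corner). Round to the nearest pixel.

Crop width = 3144 − 308 = 2836 px; one third is 945.33 px.
Crop height = 2977 − 694 = 2283 px; one third is 761.00 px.
The top-right point is two-thirds across and one-third down within the crop:
x = 308 + 2 × 945.33 ≈ 2199; y = 694 + 1 × 761.00 ≈ 1455.

x = 2199 px, y = 1455 px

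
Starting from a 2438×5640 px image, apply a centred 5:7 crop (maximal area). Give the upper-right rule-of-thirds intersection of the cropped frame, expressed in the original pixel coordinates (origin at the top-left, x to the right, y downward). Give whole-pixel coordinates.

(1625, 2251)

2438/5640 < 5/7, so the 5:7 crop keeps the full width 2438 and trims height to 2438 × 7/5 = 3413.20 px.
Top offset = (5640 − 3413.20)/2 = 1113.40 px; left offset = 0.
Upper-right is two-thirds across and one-third down within the crop:
x = 0.00 + 2 × 2438.00/3 ≈ 1625; y = 1113.40 + 1 × 3413.20/3 ≈ 2251.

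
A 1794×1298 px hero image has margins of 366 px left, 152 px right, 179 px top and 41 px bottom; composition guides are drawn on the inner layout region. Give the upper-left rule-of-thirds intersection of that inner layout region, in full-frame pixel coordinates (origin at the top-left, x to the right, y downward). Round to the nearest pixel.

Content width = 1794 − 366 − 152 = 1276 px; content height = 1298 − 179 − 41 = 1078 px.
Upper-left is one-third across and one-third down within the inner layout region.
x = 366 + 1 × 1276/3 = 366 + 425.33 ≈ 791
y = 179 + 1 × 1078/3 = 179 + 359.33 ≈ 538

(791, 538)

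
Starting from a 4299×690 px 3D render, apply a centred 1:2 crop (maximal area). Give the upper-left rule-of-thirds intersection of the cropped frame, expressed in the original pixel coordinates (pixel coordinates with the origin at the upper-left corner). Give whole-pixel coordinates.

4299/690 > 1/2, so the 1:2 crop keeps the full height 690 and trims width to 690 × 1/2 = 345.00 px.
Left offset = (4299 − 345.00)/2 = 1977.00 px; top offset = 0.
Upper-left is one-third across and one-third down within the crop:
x = 1977.00 + 1 × 345.00/3 ≈ 2092; y = 0.00 + 1 × 690.00/3 ≈ 230.

(2092, 230)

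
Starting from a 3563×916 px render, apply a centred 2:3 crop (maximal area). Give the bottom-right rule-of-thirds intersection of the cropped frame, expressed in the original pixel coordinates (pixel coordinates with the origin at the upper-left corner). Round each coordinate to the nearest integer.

x = 1883 px, y = 611 px

3563/916 > 2/3, so the 2:3 crop keeps the full height 916 and trims width to 916 × 2/3 = 610.67 px.
Left offset = (3563 − 610.67)/2 = 1476.17 px; top offset = 0.
Bottom-right is two-thirds across and two-thirds down within the crop:
x = 1476.17 + 2 × 610.67/3 ≈ 1883; y = 0.00 + 2 × 916.00/3 ≈ 611.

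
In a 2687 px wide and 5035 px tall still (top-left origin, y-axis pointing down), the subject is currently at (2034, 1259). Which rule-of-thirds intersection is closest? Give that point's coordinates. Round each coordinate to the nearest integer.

Third lines: x ∈ {896, 1791}, y ∈ {1678, 3357}.
2034 is closer to x = 1791; 1259 is closer to y = 1678.
So the nearest intersection is the upper-right power point.

(1791, 1678)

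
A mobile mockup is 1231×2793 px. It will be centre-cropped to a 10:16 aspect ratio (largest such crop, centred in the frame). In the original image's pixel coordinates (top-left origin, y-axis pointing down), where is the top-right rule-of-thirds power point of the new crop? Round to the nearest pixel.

1231/2793 < 10/16, so the 10:16 crop keeps the full width 1231 and trims height to 1231 × 16/10 = 1969.60 px.
Top offset = (2793 − 1969.60)/2 = 411.70 px; left offset = 0.
Top-right is two-thirds across and one-third down within the crop:
x = 0.00 + 2 × 1231.00/3 ≈ 821; y = 411.70 + 1 × 1969.60/3 ≈ 1068.

x = 821 px, y = 1068 px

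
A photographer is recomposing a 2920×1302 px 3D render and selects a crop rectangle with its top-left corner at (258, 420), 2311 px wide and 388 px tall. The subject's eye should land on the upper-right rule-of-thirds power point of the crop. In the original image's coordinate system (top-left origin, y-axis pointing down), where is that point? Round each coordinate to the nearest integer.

x = 1799 px, y = 549 px

One third of the crop width 2311 is 770.33 px.
One third of the crop height 388 is 129.33 px.
The upper-right point is two-thirds across and one-third down within the crop:
x = 258 + 2 × 770.33 ≈ 1799; y = 420 + 1 × 129.33 ≈ 549.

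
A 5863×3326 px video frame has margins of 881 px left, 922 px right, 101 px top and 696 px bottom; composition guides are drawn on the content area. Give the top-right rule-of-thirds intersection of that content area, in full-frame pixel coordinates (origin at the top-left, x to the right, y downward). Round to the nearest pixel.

x = 3588 px, y = 944 px

Content width = 5863 − 881 − 922 = 4060 px; content height = 3326 − 101 − 696 = 2529 px.
Top-right is two-thirds across and one-third down within the content area.
x = 881 + 2 × 4060/3 = 881 + 2706.67 ≈ 3588
y = 101 + 1 × 2529/3 = 101 + 843.00 ≈ 944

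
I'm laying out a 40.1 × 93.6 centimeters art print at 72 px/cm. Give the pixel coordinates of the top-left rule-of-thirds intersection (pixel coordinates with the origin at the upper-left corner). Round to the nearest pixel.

(962, 2246)

In pixels the canvas is 40.1 × 72 = 2887.2 wide and 93.6 × 72 = 6739.2 tall.
The top-left point is one-third across and one-third down:
x = 1 × 2887.2/3 ≈ 962; y = 1 × 6739.2/3 ≈ 2246.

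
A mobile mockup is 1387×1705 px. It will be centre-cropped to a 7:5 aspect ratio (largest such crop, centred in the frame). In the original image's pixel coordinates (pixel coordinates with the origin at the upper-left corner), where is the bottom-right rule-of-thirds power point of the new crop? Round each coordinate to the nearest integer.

x = 925 px, y = 1018 px

1387/1705 < 7/5, so the 7:5 crop keeps the full width 1387 and trims height to 1387 × 5/7 = 990.71 px.
Top offset = (1705 − 990.71)/2 = 357.14 px; left offset = 0.
Bottom-right is two-thirds across and two-thirds down within the crop:
x = 0.00 + 2 × 1387.00/3 ≈ 925; y = 357.14 + 2 × 990.71/3 ≈ 1018.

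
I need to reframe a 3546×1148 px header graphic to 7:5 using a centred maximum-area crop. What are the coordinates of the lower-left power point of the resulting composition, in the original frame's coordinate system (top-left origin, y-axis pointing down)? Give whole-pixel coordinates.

3546/1148 > 7/5, so the 7:5 crop keeps the full height 1148 and trims width to 1148 × 7/5 = 1607.20 px.
Left offset = (3546 − 1607.20)/2 = 969.40 px; top offset = 0.
Lower-left is one-third across and two-thirds down within the crop:
x = 969.40 + 1 × 1607.20/3 ≈ 1505; y = 0.00 + 2 × 1148.00/3 ≈ 765.

(1505, 765)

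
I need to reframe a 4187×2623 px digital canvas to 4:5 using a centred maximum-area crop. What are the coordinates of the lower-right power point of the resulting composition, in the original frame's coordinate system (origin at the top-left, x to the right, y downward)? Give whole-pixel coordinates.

4187/2623 > 4/5, so the 4:5 crop keeps the full height 2623 and trims width to 2623 × 4/5 = 2098.40 px.
Left offset = (4187 − 2098.40)/2 = 1044.30 px; top offset = 0.
Lower-right is two-thirds across and two-thirds down within the crop:
x = 1044.30 + 2 × 2098.40/3 ≈ 2443; y = 0.00 + 2 × 2623.00/3 ≈ 1749.

(2443, 1749)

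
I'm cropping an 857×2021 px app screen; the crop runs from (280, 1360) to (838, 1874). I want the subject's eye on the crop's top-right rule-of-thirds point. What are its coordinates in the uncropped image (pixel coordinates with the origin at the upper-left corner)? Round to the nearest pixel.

Crop width = 838 − 280 = 558 px; one third is 186.00 px.
Crop height = 1874 − 1360 = 514 px; one third is 171.33 px.
The top-right point is two-thirds across and one-third down within the crop:
x = 280 + 2 × 186.00 ≈ 652; y = 1360 + 1 × 171.33 ≈ 1531.

(652, 1531)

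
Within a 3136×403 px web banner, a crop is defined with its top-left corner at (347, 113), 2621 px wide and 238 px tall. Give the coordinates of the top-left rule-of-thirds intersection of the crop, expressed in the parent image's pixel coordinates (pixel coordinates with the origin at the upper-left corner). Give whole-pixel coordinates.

One third of the crop width 2621 is 873.67 px.
One third of the crop height 238 is 79.33 px.
The top-left point is one-third across and one-third down within the crop:
x = 347 + 1 × 873.67 ≈ 1221; y = 113 + 1 × 79.33 ≈ 192.

(1221, 192)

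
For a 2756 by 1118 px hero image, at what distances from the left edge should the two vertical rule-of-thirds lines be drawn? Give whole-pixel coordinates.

2756 / 3 = 918.67, so the vertical lines sit at one and two thirds of 2756.

x = 919 px and x = 1837 px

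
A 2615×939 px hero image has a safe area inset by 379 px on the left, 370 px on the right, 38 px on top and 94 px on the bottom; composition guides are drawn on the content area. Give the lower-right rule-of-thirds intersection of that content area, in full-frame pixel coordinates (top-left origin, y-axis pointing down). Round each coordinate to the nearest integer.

x = 1623 px, y = 576 px

Content width = 2615 − 379 − 370 = 1866 px; content height = 939 − 38 − 94 = 807 px.
Lower-right is two-thirds across and two-thirds down within the content area.
x = 379 + 2 × 1866/3 = 379 + 1244.00 ≈ 1623
y = 38 + 2 × 807/3 = 38 + 538.00 ≈ 576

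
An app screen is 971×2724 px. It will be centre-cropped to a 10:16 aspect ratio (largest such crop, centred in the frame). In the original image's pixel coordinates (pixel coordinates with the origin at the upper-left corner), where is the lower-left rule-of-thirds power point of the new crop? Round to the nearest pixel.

971/2724 < 10/16, so the 10:16 crop keeps the full width 971 and trims height to 971 × 16/10 = 1553.60 px.
Top offset = (2724 − 1553.60)/2 = 585.20 px; left offset = 0.
Lower-left is one-third across and two-thirds down within the crop:
x = 0.00 + 1 × 971.00/3 ≈ 324; y = 585.20 + 2 × 1553.60/3 ≈ 1621.

x = 324 px, y = 1621 px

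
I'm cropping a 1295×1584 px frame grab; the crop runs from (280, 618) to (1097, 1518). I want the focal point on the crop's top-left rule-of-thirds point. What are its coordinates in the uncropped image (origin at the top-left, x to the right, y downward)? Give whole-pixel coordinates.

Crop width = 1097 − 280 = 817 px; one third is 272.33 px.
Crop height = 1518 − 618 = 900 px; one third is 300.00 px.
The top-left point is one-third across and one-third down within the crop:
x = 280 + 1 × 272.33 ≈ 552; y = 618 + 1 × 300.00 ≈ 918.

(552, 918)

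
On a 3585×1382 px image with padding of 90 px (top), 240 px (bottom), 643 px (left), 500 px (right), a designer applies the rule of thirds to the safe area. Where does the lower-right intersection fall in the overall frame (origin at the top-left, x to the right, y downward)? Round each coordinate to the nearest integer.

x = 2271 px, y = 791 px

Content width = 3585 − 643 − 500 = 2442 px; content height = 1382 − 90 − 240 = 1052 px.
Lower-right is two-thirds across and two-thirds down within the safe area.
x = 643 + 2 × 2442/3 = 643 + 1628.00 ≈ 2271
y = 90 + 2 × 1052/3 = 90 + 701.33 ≈ 791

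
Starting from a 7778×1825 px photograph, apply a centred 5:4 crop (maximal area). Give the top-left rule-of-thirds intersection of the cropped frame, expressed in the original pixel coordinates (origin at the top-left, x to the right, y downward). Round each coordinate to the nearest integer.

x = 3509 px, y = 608 px

7778/1825 > 5/4, so the 5:4 crop keeps the full height 1825 and trims width to 1825 × 5/4 = 2281.25 px.
Left offset = (7778 − 2281.25)/2 = 2748.38 px; top offset = 0.
Top-left is one-third across and one-third down within the crop:
x = 2748.38 + 1 × 2281.25/3 ≈ 3509; y = 0.00 + 1 × 1825.00/3 ≈ 608.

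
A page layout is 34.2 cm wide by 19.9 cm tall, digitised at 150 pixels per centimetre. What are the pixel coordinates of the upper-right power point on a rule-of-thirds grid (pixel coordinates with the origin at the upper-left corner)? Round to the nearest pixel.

In pixels the canvas is 34.2 × 150 = 5130 wide and 19.9 × 150 = 2985 tall.
The upper-right point is two-thirds across and one-third down:
x = 2 × 5130/3 ≈ 3420; y = 1 × 2985/3 ≈ 995.

(3420, 995)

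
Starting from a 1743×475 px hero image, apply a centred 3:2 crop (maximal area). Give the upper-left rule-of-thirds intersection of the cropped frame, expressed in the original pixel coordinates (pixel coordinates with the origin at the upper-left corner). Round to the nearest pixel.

x = 753 px, y = 158 px

1743/475 > 3/2, so the 3:2 crop keeps the full height 475 and trims width to 475 × 3/2 = 712.50 px.
Left offset = (1743 − 712.50)/2 = 515.25 px; top offset = 0.
Upper-left is one-third across and one-third down within the crop:
x = 515.25 + 1 × 712.50/3 ≈ 753; y = 0.00 + 1 × 475.00/3 ≈ 158.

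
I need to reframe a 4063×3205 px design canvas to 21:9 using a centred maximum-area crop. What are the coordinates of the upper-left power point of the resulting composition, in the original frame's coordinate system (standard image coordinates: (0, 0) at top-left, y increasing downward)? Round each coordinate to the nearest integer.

4063/3205 < 21/9, so the 21:9 crop keeps the full width 4063 and trims height to 4063 × 9/21 = 1741.29 px.
Top offset = (3205 − 1741.29)/2 = 731.86 px; left offset = 0.
Upper-left is one-third across and one-third down within the crop:
x = 0.00 + 1 × 4063.00/3 ≈ 1354; y = 731.86 + 1 × 1741.29/3 ≈ 1312.

(1354, 1312)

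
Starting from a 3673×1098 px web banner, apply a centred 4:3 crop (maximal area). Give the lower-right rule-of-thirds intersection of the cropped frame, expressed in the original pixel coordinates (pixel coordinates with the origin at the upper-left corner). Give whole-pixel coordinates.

(2081, 732)

3673/1098 > 4/3, so the 4:3 crop keeps the full height 1098 and trims width to 1098 × 4/3 = 1464.00 px.
Left offset = (3673 − 1464.00)/2 = 1104.50 px; top offset = 0.
Lower-right is two-thirds across and two-thirds down within the crop:
x = 1104.50 + 2 × 1464.00/3 ≈ 2081; y = 0.00 + 2 × 1098.00/3 ≈ 732.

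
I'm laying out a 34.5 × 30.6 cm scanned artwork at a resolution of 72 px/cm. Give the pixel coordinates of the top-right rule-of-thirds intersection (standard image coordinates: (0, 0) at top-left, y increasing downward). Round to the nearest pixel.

x = 1656 px, y = 734 px

In pixels the canvas is 34.5 × 72 = 2484 wide and 30.6 × 72 = 2203.2 tall.
The top-right point is two-thirds across and one-third down:
x = 2 × 2484/3 ≈ 1656; y = 1 × 2203.2/3 ≈ 734.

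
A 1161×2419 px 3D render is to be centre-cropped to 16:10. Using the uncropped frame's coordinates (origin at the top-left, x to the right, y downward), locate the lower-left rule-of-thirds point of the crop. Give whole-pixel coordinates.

1161/2419 < 16/10, so the 16:10 crop keeps the full width 1161 and trims height to 1161 × 10/16 = 725.62 px.
Top offset = (2419 − 725.62)/2 = 846.69 px; left offset = 0.
Lower-left is one-third across and two-thirds down within the crop:
x = 0.00 + 1 × 1161.00/3 ≈ 387; y = 846.69 + 2 × 725.62/3 ≈ 1330.

(387, 1330)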